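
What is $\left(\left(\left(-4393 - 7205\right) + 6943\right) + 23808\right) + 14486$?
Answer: $33639$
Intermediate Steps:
$\left(\left(\left(-4393 - 7205\right) + 6943\right) + 23808\right) + 14486 = \left(\left(-11598 + 6943\right) + 23808\right) + 14486 = \left(-4655 + 23808\right) + 14486 = 19153 + 14486 = 33639$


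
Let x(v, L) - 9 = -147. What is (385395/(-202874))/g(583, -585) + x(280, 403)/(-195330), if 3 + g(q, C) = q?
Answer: -1968039013/766129316120 ≈ -0.0025688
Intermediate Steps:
g(q, C) = -3 + q
x(v, L) = -138 (x(v, L) = 9 - 147 = -138)
(385395/(-202874))/g(583, -585) + x(280, 403)/(-195330) = (385395/(-202874))/(-3 + 583) - 138/(-195330) = (385395*(-1/202874))/580 - 138*(-1/195330) = -385395/202874*1/580 + 23/32555 = -77079/23533384 + 23/32555 = -1968039013/766129316120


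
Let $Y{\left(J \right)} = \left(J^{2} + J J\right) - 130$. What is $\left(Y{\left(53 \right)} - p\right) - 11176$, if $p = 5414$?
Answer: $-11102$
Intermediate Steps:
$Y{\left(J \right)} = -130 + 2 J^{2}$ ($Y{\left(J \right)} = \left(J^{2} + J^{2}\right) - 130 = 2 J^{2} - 130 = -130 + 2 J^{2}$)
$\left(Y{\left(53 \right)} - p\right) - 11176 = \left(\left(-130 + 2 \cdot 53^{2}\right) - 5414\right) - 11176 = \left(\left(-130 + 2 \cdot 2809\right) - 5414\right) - 11176 = \left(\left(-130 + 5618\right) - 5414\right) - 11176 = \left(5488 - 5414\right) - 11176 = 74 - 11176 = -11102$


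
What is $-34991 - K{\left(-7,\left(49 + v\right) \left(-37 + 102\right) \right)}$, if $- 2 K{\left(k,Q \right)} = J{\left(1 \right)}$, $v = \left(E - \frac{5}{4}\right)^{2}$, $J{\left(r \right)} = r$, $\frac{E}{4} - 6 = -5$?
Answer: $- \frac{69981}{2} \approx -34991.0$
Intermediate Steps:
$E = 4$ ($E = 24 + 4 \left(-5\right) = 24 - 20 = 4$)
$v = \frac{121}{16}$ ($v = \left(4 - \frac{5}{4}\right)^{2} = \left(\frac{11}{4}\right)^{2} = \frac{121}{16} \approx 7.5625$)
$K{\left(k,Q \right)} = - \frac{1}{2}$ ($K{\left(k,Q \right)} = \left(- \frac{1}{2}\right) 1 = - \frac{1}{2}$)
$-34991 - K{\left(-7,\left(49 + v\right) \left(-37 + 102\right) \right)} = -34991 - - \frac{1}{2} = -34991 + \frac{1}{2} = - \frac{69981}{2}$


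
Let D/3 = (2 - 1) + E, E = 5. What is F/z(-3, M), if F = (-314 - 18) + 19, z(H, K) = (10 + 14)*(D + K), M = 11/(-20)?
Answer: -1565/2094 ≈ -0.74737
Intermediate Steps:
M = -11/20 (M = 11*(-1/20) = -11/20 ≈ -0.55000)
D = 18 (D = 3*((2 - 1) + 5) = 3*(1 + 5) = 3*6 = 18)
z(H, K) = 432 + 24*K (z(H, K) = (10 + 14)*(18 + K) = 24*(18 + K) = 432 + 24*K)
F = -313 (F = -332 + 19 = -313)
F/z(-3, M) = -313/(432 + 24*(-11/20)) = -313/(432 - 66/5) = -313/2094/5 = -313*5/2094 = -1565/2094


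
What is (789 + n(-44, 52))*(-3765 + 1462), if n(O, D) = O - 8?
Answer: -1697311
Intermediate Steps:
n(O, D) = -8 + O
(789 + n(-44, 52))*(-3765 + 1462) = (789 + (-8 - 44))*(-3765 + 1462) = (789 - 52)*(-2303) = 737*(-2303) = -1697311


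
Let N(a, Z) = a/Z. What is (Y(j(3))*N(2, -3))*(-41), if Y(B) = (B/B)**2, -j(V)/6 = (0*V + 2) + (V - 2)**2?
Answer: 82/3 ≈ 27.333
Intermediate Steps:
j(V) = -12 - 6*(-2 + V)**2 (j(V) = -6*((0*V + 2) + (V - 2)**2) = -6*((0 + 2) + (-2 + V)**2) = -6*(2 + (-2 + V)**2) = -12 - 6*(-2 + V)**2)
Y(B) = 1 (Y(B) = 1**2 = 1)
(Y(j(3))*N(2, -3))*(-41) = (1*(2/(-3)))*(-41) = (1*(2*(-1/3)))*(-41) = (1*(-2/3))*(-41) = -2/3*(-41) = 82/3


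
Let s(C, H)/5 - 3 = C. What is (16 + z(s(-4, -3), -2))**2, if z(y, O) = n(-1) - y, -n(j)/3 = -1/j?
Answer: 324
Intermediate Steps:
s(C, H) = 15 + 5*C
n(j) = 3/j (n(j) = -(-3)/j = 3/j)
z(y, O) = -3 - y (z(y, O) = 3/(-1) - y = 3*(-1) - y = -3 - y)
(16 + z(s(-4, -3), -2))**2 = (16 + (-3 - (15 + 5*(-4))))**2 = (16 + (-3 - (15 - 20)))**2 = (16 + (-3 - 1*(-5)))**2 = (16 + (-3 + 5))**2 = (16 + 2)**2 = 18**2 = 324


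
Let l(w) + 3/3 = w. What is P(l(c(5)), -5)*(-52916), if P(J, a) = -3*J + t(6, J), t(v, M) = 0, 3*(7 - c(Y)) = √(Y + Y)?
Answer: 952488 - 52916*√10 ≈ 7.8515e+5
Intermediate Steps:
c(Y) = 7 - √2*√Y/3 (c(Y) = 7 - √(Y + Y)/3 = 7 - √2*√Y/3)
l(w) = -1 + w
P(J, a) = -3*J (P(J, a) = -3*J + 0 = -3*J)
P(l(c(5)), -5)*(-52916) = -3*(-1 + (7 - √2*√5/3))*(-52916) = -3*(-1 + (7 - √10/3))*(-52916) = -3*(6 - √10/3)*(-52916) = (-18 + √10)*(-52916) = 952488 - 52916*√10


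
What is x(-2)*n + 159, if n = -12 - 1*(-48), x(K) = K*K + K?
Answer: 231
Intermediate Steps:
x(K) = K + K² (x(K) = K² + K = K + K²)
n = 36 (n = -12 + 48 = 36)
x(-2)*n + 159 = -2*(1 - 2)*36 + 159 = -2*(-1)*36 + 159 = 2*36 + 159 = 72 + 159 = 231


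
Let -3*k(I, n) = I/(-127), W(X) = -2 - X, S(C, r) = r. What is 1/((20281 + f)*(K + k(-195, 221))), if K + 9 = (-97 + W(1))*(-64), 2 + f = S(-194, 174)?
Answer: 127/16599491176 ≈ 7.6508e-9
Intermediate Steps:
k(I, n) = I/381 (k(I, n) = -I/(3*(-127)) = -I*(-1)/(3*127) = -(-1)*I/381 = I/381)
f = 172 (f = -2 + 174 = 172)
K = 6391 (K = -9 + (-97 + (-2 - 1*1))*(-64) = -9 + (-97 + (-2 - 1))*(-64) = -9 + (-97 - 3)*(-64) = -9 - 100*(-64) = -9 + 6400 = 6391)
1/((20281 + f)*(K + k(-195, 221))) = 1/((20281 + 172)*(6391 + (1/381)*(-195))) = 1/(20453*(6391 - 65/127)) = 1/(20453*(811592/127)) = 1/(16599491176/127) = 127/16599491176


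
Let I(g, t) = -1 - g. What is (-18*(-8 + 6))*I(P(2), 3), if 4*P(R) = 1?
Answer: -45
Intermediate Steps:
P(R) = 1/4 (P(R) = (1/4)*1 = 1/4)
(-18*(-8 + 6))*I(P(2), 3) = (-18*(-8 + 6))*(-1 - 1*1/4) = (-18*(-2))*(-1 - 1/4) = 36*(-5/4) = -45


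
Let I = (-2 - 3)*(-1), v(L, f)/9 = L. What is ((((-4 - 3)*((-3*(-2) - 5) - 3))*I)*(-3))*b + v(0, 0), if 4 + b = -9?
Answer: 2730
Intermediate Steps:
v(L, f) = 9*L
b = -13 (b = -4 - 9 = -13)
I = 5 (I = -5*(-1) = 5)
((((-4 - 3)*((-3*(-2) - 5) - 3))*I)*(-3))*b + v(0, 0) = ((((-4 - 3)*((-3*(-2) - 5) - 3))*5)*(-3))*(-13) + 9*0 = ((-7*((6 - 5) - 3)*5)*(-3))*(-13) + 0 = ((-7*(1 - 3)*5)*(-3))*(-13) + 0 = ((-7*(-2)*5)*(-3))*(-13) + 0 = ((14*5)*(-3))*(-13) + 0 = (70*(-3))*(-13) + 0 = -210*(-13) + 0 = 2730 + 0 = 2730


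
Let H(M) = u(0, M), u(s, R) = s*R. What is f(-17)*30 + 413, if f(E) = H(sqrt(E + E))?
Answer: 413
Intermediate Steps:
u(s, R) = R*s
H(M) = 0 (H(M) = M*0 = 0)
f(E) = 0
f(-17)*30 + 413 = 0*30 + 413 = 0 + 413 = 413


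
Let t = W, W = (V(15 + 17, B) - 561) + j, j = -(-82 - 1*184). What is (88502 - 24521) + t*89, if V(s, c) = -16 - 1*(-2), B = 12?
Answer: 36480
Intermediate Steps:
V(s, c) = -14 (V(s, c) = -16 + 2 = -14)
j = 266 (j = -(-82 - 184) = -1*(-266) = 266)
W = -309 (W = (-14 - 561) + 266 = -575 + 266 = -309)
t = -309
(88502 - 24521) + t*89 = (88502 - 24521) - 309*89 = 63981 - 27501 = 36480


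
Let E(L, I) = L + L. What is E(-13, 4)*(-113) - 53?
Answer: 2885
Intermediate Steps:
E(L, I) = 2*L
E(-13, 4)*(-113) - 53 = (2*(-13))*(-113) - 53 = -26*(-113) - 53 = 2938 - 53 = 2885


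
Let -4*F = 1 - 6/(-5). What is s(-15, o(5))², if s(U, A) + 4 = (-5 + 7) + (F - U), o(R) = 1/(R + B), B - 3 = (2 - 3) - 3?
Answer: 62001/400 ≈ 155.00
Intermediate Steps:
F = -11/20 (F = -(1 - 6/(-5))/4 = -(1 - 6*(-1)/5)/4 = -(1 - 1*(-6/5))/4 = -(1 + 6/5)/4 = -¼*11/5 = -11/20 ≈ -0.55000)
B = -1 (B = 3 + ((2 - 3) - 3) = 3 + (-1 - 3) = 3 - 4 = -1)
o(R) = 1/(-1 + R) (o(R) = 1/(R - 1) = 1/(-1 + R))
s(U, A) = -51/20 - U (s(U, A) = -4 + ((-5 + 7) + (-11/20 - U)) = -4 + (2 + (-11/20 - U)) = -4 + (29/20 - U) = -51/20 - U)
s(-15, o(5))² = (-51/20 - 1*(-15))² = (-51/20 + 15)² = (249/20)² = 62001/400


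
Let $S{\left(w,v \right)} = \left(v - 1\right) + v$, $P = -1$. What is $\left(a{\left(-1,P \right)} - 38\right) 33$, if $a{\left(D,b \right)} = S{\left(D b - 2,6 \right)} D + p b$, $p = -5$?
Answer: $-1452$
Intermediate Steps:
$S{\left(w,v \right)} = -1 + 2 v$ ($S{\left(w,v \right)} = \left(-1 + v\right) + v = -1 + 2 v$)
$a{\left(D,b \right)} = - 5 b + 11 D$ ($a{\left(D,b \right)} = \left(-1 + 2 \cdot 6\right) D - 5 b = \left(-1 + 12\right) D - 5 b = 11 D - 5 b = - 5 b + 11 D$)
$\left(a{\left(-1,P \right)} - 38\right) 33 = \left(\left(\left(-5\right) \left(-1\right) + 11 \left(-1\right)\right) - 38\right) 33 = \left(\left(5 - 11\right) - 38\right) 33 = \left(-6 - 38\right) 33 = \left(-44\right) 33 = -1452$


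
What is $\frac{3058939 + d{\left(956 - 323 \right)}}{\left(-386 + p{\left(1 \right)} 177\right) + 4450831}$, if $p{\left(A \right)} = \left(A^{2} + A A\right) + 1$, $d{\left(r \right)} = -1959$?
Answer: $\frac{764245}{1112744} \approx 0.68681$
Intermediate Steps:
$p{\left(A \right)} = 1 + 2 A^{2}$ ($p{\left(A \right)} = \left(A^{2} + A^{2}\right) + 1 = 2 A^{2} + 1 = 1 + 2 A^{2}$)
$\frac{3058939 + d{\left(956 - 323 \right)}}{\left(-386 + p{\left(1 \right)} 177\right) + 4450831} = \frac{3058939 - 1959}{\left(-386 + \left(1 + 2 \cdot 1^{2}\right) 177\right) + 4450831} = \frac{3056980}{\left(-386 + \left(1 + 2 \cdot 1\right) 177\right) + 4450831} = \frac{3056980}{\left(-386 + \left(1 + 2\right) 177\right) + 4450831} = \frac{3056980}{\left(-386 + 3 \cdot 177\right) + 4450831} = \frac{3056980}{\left(-386 + 531\right) + 4450831} = \frac{3056980}{145 + 4450831} = \frac{3056980}{4450976} = 3056980 \cdot \frac{1}{4450976} = \frac{764245}{1112744}$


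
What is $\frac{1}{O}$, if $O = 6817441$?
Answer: $\frac{1}{6817441} \approx 1.4668 \cdot 10^{-7}$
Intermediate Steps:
$\frac{1}{O} = \frac{1}{6817441}$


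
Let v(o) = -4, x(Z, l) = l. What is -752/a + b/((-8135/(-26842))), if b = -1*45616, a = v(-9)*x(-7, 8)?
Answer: -2448466999/16270 ≈ -1.5049e+5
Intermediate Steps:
a = -32 (a = -4*8 = -32)
b = -45616
-752/a + b/((-8135/(-26842))) = -752/(-32) - 45616/((-8135/(-26842))) = -752*(-1/32) - 45616/((-8135*(-1/26842))) = 47/2 - 45616/8135/26842 = 47/2 - 45616*26842/8135 = 47/2 - 1224424672/8135 = -2448466999/16270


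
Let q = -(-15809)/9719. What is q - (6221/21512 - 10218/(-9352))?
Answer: 59836102983/244408824632 ≈ 0.24482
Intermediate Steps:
q = 15809/9719 (q = -(-15809)/9719 = -1*(-15809/9719) = 15809/9719 ≈ 1.6266)
q - (6221/21512 - 10218/(-9352)) = 15809/9719 - (6221/21512 - 10218/(-9352)) = 15809/9719 - (6221*(1/21512) - 10218*(-1/9352)) = 15809/9719 - (6221/21512 + 5109/4676) = 15809/9719 - 1*34748551/25147528 = 15809/9719 - 34748551/25147528 = 59836102983/244408824632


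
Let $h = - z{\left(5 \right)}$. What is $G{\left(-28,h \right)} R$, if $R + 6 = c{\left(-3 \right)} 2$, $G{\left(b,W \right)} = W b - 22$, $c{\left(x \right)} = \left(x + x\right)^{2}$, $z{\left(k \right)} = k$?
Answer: $7788$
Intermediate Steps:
$c{\left(x \right)} = 4 x^{2}$ ($c{\left(x \right)} = \left(2 x\right)^{2} = 4 x^{2}$)
$h = -5$ ($h = \left(-1\right) 5 = -5$)
$G{\left(b,W \right)} = -22 + W b$
$R = 66$ ($R = -6 + 4 \left(-3\right)^{2} \cdot 2 = -6 + 4 \cdot 9 \cdot 2 = -6 + 36 \cdot 2 = -6 + 72 = 66$)
$G{\left(-28,h \right)} R = \left(-22 - -140\right) 66 = \left(-22 + 140\right) 66 = 118 \cdot 66 = 7788$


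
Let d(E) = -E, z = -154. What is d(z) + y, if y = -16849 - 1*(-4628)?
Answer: -12067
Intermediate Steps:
y = -12221 (y = -16849 + 4628 = -12221)
d(z) + y = -1*(-154) - 12221 = 154 - 12221 = -12067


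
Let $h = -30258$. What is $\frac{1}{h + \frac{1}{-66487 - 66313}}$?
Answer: $- \frac{132800}{4018262401} \approx -3.3049 \cdot 10^{-5}$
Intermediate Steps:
$\frac{1}{h + \frac{1}{-66487 - 66313}} = \frac{1}{-30258 + \frac{1}{-66487 - 66313}} = \frac{1}{-30258 + \frac{1}{-132800}} = \frac{1}{-30258 - \frac{1}{132800}} = \frac{1}{- \frac{4018262401}{132800}} = - \frac{132800}{4018262401}$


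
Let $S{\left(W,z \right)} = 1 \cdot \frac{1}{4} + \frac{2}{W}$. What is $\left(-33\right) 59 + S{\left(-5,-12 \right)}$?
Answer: $- \frac{38943}{20} \approx -1947.2$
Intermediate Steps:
$S{\left(W,z \right)} = \frac{1}{4} + \frac{2}{W}$ ($S{\left(W,z \right)} = 1 \cdot \frac{1}{4} + \frac{2}{W} = \frac{1}{4} + \frac{2}{W}$)
$\left(-33\right) 59 + S{\left(-5,-12 \right)} = \left(-33\right) 59 + \frac{8 - 5}{4 \left(-5\right)} = -1947 + \frac{1}{4} \left(- \frac{1}{5}\right) 3 = -1947 - \frac{3}{20} = - \frac{38943}{20}$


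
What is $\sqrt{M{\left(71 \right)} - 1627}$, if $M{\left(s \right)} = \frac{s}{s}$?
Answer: $i \sqrt{1626} \approx 40.324 i$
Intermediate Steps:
$M{\left(s \right)} = 1$
$\sqrt{M{\left(71 \right)} - 1627} = \sqrt{1 - 1627} = \sqrt{-1626} = i \sqrt{1626}$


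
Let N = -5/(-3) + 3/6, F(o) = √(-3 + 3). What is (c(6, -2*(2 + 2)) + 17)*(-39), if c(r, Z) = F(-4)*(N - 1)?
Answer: -663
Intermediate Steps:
F(o) = 0 (F(o) = √0 = 0)
N = 13/6 (N = -5*(-⅓) + 3*(⅙) = 5/3 + ½ = 13/6 ≈ 2.1667)
c(r, Z) = 0 (c(r, Z) = 0*(13/6 - 1) = 0*(7/6) = 0)
(c(6, -2*(2 + 2)) + 17)*(-39) = (0 + 17)*(-39) = 17*(-39) = -663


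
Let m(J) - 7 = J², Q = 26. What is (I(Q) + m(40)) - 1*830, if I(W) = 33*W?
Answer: 1635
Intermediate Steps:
m(J) = 7 + J²
(I(Q) + m(40)) - 1*830 = (33*26 + (7 + 40²)) - 1*830 = (858 + (7 + 1600)) - 830 = (858 + 1607) - 830 = 2465 - 830 = 1635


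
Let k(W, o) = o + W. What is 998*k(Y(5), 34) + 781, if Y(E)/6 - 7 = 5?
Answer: 106569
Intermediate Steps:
Y(E) = 72 (Y(E) = 42 + 6*5 = 42 + 30 = 72)
k(W, o) = W + o
998*k(Y(5), 34) + 781 = 998*(72 + 34) + 781 = 998*106 + 781 = 105788 + 781 = 106569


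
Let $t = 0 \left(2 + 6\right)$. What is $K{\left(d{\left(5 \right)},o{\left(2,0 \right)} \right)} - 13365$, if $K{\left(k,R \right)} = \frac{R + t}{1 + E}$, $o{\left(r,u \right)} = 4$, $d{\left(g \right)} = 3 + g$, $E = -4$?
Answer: $- \frac{40099}{3} \approx -13366.0$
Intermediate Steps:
$t = 0$ ($t = 0 \cdot 8 = 0$)
$K{\left(k,R \right)} = - \frac{R}{3}$ ($K{\left(k,R \right)} = \frac{R + 0}{1 - 4} = \frac{R}{-3} = R \left(- \frac{1}{3}\right) = - \frac{R}{3}$)
$K{\left(d{\left(5 \right)},o{\left(2,0 \right)} \right)} - 13365 = \left(- \frac{1}{3}\right) 4 - 13365 = - \frac{4}{3} - 13365 = - \frac{40099}{3}$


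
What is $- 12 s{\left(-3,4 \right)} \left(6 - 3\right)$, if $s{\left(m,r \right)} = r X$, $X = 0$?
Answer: $0$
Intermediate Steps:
$s{\left(m,r \right)} = 0$ ($s{\left(m,r \right)} = r 0 = 0$)
$- 12 s{\left(-3,4 \right)} \left(6 - 3\right) = \left(-12\right) 0 \left(6 - 3\right) = 0 \cdot 3 = 0$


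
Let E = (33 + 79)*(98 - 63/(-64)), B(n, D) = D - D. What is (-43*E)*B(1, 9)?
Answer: 0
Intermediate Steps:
B(n, D) = 0
E = 44345/4 (E = 112*(98 - 63*(-1/64)) = 112*(98 + 63/64) = 112*(6335/64) = 44345/4 ≈ 11086.)
(-43*E)*B(1, 9) = -43*44345/4*0 = -1906835/4*0 = 0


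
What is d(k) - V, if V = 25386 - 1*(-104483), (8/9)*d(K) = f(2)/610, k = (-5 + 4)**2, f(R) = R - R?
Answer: -129869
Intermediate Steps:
f(R) = 0
k = 1 (k = (-1)**2 = 1)
d(K) = 0 (d(K) = 9*(0/610)/8 = 9*(0*(1/610))/8 = (9/8)*0 = 0)
V = 129869 (V = 25386 + 104483 = 129869)
d(k) - V = 0 - 1*129869 = 0 - 129869 = -129869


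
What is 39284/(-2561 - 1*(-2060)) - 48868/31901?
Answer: -67246408/841179 ≈ -79.943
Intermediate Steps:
39284/(-2561 - 1*(-2060)) - 48868/31901 = 39284/(-2561 + 2060) - 48868*1/31901 = 39284/(-501) - 2572/1679 = 39284*(-1/501) - 2572/1679 = -39284/501 - 2572/1679 = -67246408/841179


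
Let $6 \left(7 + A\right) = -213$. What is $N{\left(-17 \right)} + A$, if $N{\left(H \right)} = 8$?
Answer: $- \frac{69}{2} \approx -34.5$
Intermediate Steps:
$A = - \frac{85}{2}$ ($A = -7 + \frac{1}{6} \left(-213\right) = -7 - \frac{71}{2} = - \frac{85}{2} \approx -42.5$)
$N{\left(-17 \right)} + A = 8 - \frac{85}{2} = - \frac{69}{2}$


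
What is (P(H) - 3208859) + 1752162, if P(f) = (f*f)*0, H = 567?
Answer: -1456697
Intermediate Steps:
P(f) = 0 (P(f) = f**2*0 = 0)
(P(H) - 3208859) + 1752162 = (0 - 3208859) + 1752162 = -3208859 + 1752162 = -1456697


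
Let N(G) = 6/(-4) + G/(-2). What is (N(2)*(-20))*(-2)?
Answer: -100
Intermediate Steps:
N(G) = -3/2 - G/2 (N(G) = 6*(-¼) + G*(-½) = -3/2 - G/2)
(N(2)*(-20))*(-2) = ((-3/2 - ½*2)*(-20))*(-2) = ((-3/2 - 1)*(-20))*(-2) = -5/2*(-20)*(-2) = 50*(-2) = -100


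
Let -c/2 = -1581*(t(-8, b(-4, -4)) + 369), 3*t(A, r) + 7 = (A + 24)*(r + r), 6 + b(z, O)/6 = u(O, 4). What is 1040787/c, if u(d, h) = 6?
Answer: 94617/105400 ≈ 0.89769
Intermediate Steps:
b(z, O) = 0 (b(z, O) = -36 + 6*6 = -36 + 36 = 0)
t(A, r) = -7/3 + 2*r*(24 + A)/3 (t(A, r) = -7/3 + ((A + 24)*(r + r))/3 = -7/3 + ((24 + A)*(2*r))/3 = -7/3 + (2*r*(24 + A))/3 = -7/3 + 2*r*(24 + A)/3)
c = 1159400 (c = -(-3162)*((-7/3 + 16*0 + (2/3)*(-8)*0) + 369) = -(-3162)*((-7/3 + 0 + 0) + 369) = -(-3162)*(-7/3 + 369) = -(-3162)*1100/3 = -2*(-579700) = 1159400)
1040787/c = 1040787/1159400 = 1040787*(1/1159400) = 94617/105400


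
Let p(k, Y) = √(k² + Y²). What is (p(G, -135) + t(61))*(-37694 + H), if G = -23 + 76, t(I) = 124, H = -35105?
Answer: -9027076 - 72799*√21034 ≈ -1.9585e+7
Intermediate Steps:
G = 53
p(k, Y) = √(Y² + k²)
(p(G, -135) + t(61))*(-37694 + H) = (√((-135)² + 53²) + 124)*(-37694 - 35105) = (√(18225 + 2809) + 124)*(-72799) = (√21034 + 124)*(-72799) = (124 + √21034)*(-72799) = -9027076 - 72799*√21034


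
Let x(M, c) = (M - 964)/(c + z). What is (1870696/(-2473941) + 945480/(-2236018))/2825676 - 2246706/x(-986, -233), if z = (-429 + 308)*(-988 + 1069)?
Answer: -7341183854499923542117398749/635009716070686941075 ≈ -1.1561e+7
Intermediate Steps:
z = -9801 (z = -121*81 = -9801)
x(M, c) = (-964 + M)/(-9801 + c) (x(M, c) = (M - 964)/(c - 9801) = (-964 + M)/(-9801 + c))
(1870696/(-2473941) + 945480/(-2236018))/2825676 - 2246706/x(-986, -233) = (1870696/(-2473941) + 945480/(-2236018))/2825676 - 2246706*(-9801 - 233)/(-964 - 986) = (1870696*(-1/2473941) + 945480*(-1/2236018))*(1/2825676) - 2246706/(-1950/(-10034)) = (-1870696/2473941 - 472740/1118009)*(1/2825676) - 2246706/((-1/10034*(-1950))) = -3260985832604/2765888303469*1/2825676 - 2246706/975/5017 = -815246458151/1953876049448267511 - 2246706*5017/975 = -815246458151/1953876049448267511 - 3757241334/325 = -7341183854499923542117398749/635009716070686941075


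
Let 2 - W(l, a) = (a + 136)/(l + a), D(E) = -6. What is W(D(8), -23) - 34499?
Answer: -1000300/29 ≈ -34493.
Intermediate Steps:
W(l, a) = 2 - (136 + a)/(a + l) (W(l, a) = 2 - (a + 136)/(l + a) = 2 - (136 + a)/(a + l))
W(D(8), -23) - 34499 = (-136 - 23 + 2*(-6))/(-23 - 6) - 34499 = (-136 - 23 - 12)/(-29) - 34499 = -1/29*(-171) - 34499 = 171/29 - 34499 = -1000300/29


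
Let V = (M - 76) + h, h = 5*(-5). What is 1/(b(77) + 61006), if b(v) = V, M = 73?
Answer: 1/60978 ≈ 1.6399e-5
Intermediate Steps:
h = -25
V = -28 (V = (73 - 76) - 25 = -3 - 25 = -28)
b(v) = -28
1/(b(77) + 61006) = 1/(-28 + 61006) = 1/60978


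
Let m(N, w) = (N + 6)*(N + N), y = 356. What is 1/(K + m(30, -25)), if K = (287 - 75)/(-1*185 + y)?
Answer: 171/369572 ≈ 0.00046270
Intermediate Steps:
K = 212/171 (K = (287 - 75)/(-1*185 + 356) = 212/(-185 + 356) = 212/171 ≈ 1.2398)
m(N, w) = 2*N*(6 + N) (m(N, w) = (6 + N)*(2*N) = 2*N*(6 + N))
1/(K + m(30, -25)) = 1/(212/171 + 2*30*(6 + 30)) = 1/(212/171 + 2*30*36) = 1/(212/171 + 2160) = 1/(369572/171) = 171/369572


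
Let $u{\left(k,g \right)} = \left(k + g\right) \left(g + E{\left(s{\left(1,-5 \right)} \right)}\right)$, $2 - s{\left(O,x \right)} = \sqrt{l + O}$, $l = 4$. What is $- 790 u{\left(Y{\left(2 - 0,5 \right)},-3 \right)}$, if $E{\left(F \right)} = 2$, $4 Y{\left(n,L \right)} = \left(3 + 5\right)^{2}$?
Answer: $10270$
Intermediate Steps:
$Y{\left(n,L \right)} = 16$ ($Y{\left(n,L \right)} = \frac{\left(3 + 5\right)^{2}}{4} = \frac{8^{2}}{4} = \frac{1}{4} \cdot 64 = 16$)
$s{\left(O,x \right)} = 2 - \sqrt{4 + O}$
$u{\left(k,g \right)} = \left(2 + g\right) \left(g + k\right)$ ($u{\left(k,g \right)} = \left(k + g\right) \left(g + 2\right) = \left(g + k\right) \left(2 + g\right) = \left(2 + g\right) \left(g + k\right)$)
$- 790 u{\left(Y{\left(2 - 0,5 \right)},-3 \right)} = - 790 \left(\left(-3\right)^{2} + 2 \left(-3\right) + 2 \cdot 16 - 48\right) = - 790 \left(9 - 6 + 32 - 48\right) = \left(-790\right) \left(-13\right) = 10270$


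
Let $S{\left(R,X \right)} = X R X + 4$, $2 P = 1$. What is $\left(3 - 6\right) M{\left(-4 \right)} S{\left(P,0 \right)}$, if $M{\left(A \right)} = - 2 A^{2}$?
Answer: $384$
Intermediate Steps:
$P = \frac{1}{2}$ ($P = \frac{1}{2} \cdot 1 = \frac{1}{2} \approx 0.5$)
$S{\left(R,X \right)} = 4 + R X^{2}$ ($S{\left(R,X \right)} = R X X + 4 = R X^{2} + 4 = 4 + R X^{2}$)
$\left(3 - 6\right) M{\left(-4 \right)} S{\left(P,0 \right)} = \left(3 - 6\right) \left(- 2 \left(-4\right)^{2}\right) \left(4 + \frac{0^{2}}{2}\right) = - 3 \left(\left(-2\right) 16\right) \left(4 + \frac{1}{2} \cdot 0\right) = \left(-3\right) \left(-32\right) \left(4 + 0\right) = 96 \cdot 4 = 384$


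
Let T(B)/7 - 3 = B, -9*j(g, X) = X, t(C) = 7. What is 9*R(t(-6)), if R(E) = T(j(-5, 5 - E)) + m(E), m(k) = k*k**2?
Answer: 3290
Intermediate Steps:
m(k) = k**3
j(g, X) = -X/9
T(B) = 21 + 7*B
R(E) = 154/9 + E**3 + 7*E/9 (R(E) = (21 + 7*(-(5 - E)/9)) + E**3 = (21 + 7*(-5/9 + E/9)) + E**3 = (21 + (-35/9 + 7*E/9)) + E**3 = (154/9 + 7*E/9) + E**3 = 154/9 + E**3 + 7*E/9)
9*R(t(-6)) = 9*(154/9 + 7**3 + (7/9)*7) = 9*(154/9 + 343 + 49/9) = 9*(3290/9) = 3290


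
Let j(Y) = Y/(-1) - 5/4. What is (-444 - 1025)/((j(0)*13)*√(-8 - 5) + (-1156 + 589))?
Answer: 13326768/5198749 - 381940*I*√13/5198749 ≈ 2.5635 - 0.26489*I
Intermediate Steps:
j(Y) = -5/4 - Y (j(Y) = Y*(-1) - 5*¼ = -Y - 5/4 = -5/4 - Y)
(-444 - 1025)/((j(0)*13)*√(-8 - 5) + (-1156 + 589)) = (-444 - 1025)/(((-5/4 - 1*0)*13)*√(-8 - 5) + (-1156 + 589)) = -1469/(((-5/4 + 0)*13)*√(-13) - 567) = -1469/((-5/4*13)*(I*√13) - 567) = -1469/(-65*I*√13/4 - 567) = -1469/(-567 - 65*I*√13/4)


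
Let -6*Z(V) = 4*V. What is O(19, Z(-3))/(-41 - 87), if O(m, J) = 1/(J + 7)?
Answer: -1/1152 ≈ -0.00086806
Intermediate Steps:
Z(V) = -2*V/3
O(m, J) = 1/(7 + J)
O(19, Z(-3))/(-41 - 87) = 1/((7 - ⅔*(-3))*(-41 - 87)) = 1/((7 + 2)*(-128)) = -1/128/9 = (⅑)*(-1/128) = -1/1152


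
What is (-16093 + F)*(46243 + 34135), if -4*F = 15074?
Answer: -1596427647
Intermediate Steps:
F = -7537/2 (F = -¼*15074 = -7537/2 ≈ -3768.5)
(-16093 + F)*(46243 + 34135) = (-16093 - 7537/2)*(46243 + 34135) = -39723/2*80378 = -1596427647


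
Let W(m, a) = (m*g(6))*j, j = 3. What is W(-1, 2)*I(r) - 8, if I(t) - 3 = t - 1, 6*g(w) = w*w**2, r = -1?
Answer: -116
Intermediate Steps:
g(w) = w**3/6 (g(w) = (w*w**2)/6 = w**3/6)
W(m, a) = 108*m (W(m, a) = (m*((1/6)*6**3))*3 = (m*((1/6)*216))*3 = (m*36)*3 = (36*m)*3 = 108*m)
I(t) = 2 + t (I(t) = 3 + (t - 1) = 3 + (-1 + t) = 2 + t)
W(-1, 2)*I(r) - 8 = (108*(-1))*(2 - 1) - 8 = -108*1 - 8 = -108 - 8 = -116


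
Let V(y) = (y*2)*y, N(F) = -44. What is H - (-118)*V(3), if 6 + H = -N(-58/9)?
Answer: 2162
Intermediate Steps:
V(y) = 2*y² (V(y) = (2*y)*y = 2*y²)
H = 38 (H = -6 - 1*(-44) = -6 + 44 = 38)
H - (-118)*V(3) = 38 - (-118)*2*3² = 38 - (-118)*2*9 = 38 - (-118)*18 = 38 - 1*(-2124) = 38 + 2124 = 2162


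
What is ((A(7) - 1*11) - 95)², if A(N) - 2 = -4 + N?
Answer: 10201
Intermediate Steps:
A(N) = -2 + N (A(N) = 2 + (-4 + N) = -2 + N)
((A(7) - 1*11) - 95)² = (((-2 + 7) - 1*11) - 95)² = ((5 - 11) - 95)² = (-6 - 95)² = (-101)² = 10201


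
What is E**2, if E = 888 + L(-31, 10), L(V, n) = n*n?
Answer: 976144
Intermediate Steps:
L(V, n) = n**2
E = 988 (E = 888 + 10**2 = 888 + 100 = 988)
E**2 = 988**2 = 976144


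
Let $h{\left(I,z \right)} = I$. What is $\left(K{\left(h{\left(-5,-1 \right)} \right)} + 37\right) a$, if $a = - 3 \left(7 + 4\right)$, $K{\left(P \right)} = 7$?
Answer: $-1452$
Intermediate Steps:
$a = -33$ ($a = \left(-3\right) 11 = -33$)
$\left(K{\left(h{\left(-5,-1 \right)} \right)} + 37\right) a = \left(7 + 37\right) \left(-33\right) = 44 \left(-33\right) = -1452$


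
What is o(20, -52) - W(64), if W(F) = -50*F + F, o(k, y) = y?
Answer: 3084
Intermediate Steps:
W(F) = -49*F
o(20, -52) - W(64) = -52 - (-49)*64 = -52 - 1*(-3136) = -52 + 3136 = 3084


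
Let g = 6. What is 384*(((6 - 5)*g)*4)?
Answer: 9216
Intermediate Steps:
384*(((6 - 5)*g)*4) = 384*(((6 - 5)*6)*4) = 384*((1*6)*4) = 384*(6*4) = 384*24 = 9216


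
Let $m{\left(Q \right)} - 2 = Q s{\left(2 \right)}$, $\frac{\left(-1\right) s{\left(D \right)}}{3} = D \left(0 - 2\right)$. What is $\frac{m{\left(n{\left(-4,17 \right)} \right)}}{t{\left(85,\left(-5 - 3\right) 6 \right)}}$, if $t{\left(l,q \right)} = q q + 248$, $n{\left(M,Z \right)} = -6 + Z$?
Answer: $\frac{67}{1276} \approx 0.052508$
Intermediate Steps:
$s{\left(D \right)} = 6 D$ ($s{\left(D \right)} = - 3 D \left(0 - 2\right) = - 3 D \left(-2\right) = - 3 \left(- 2 D\right) = 6 D$)
$t{\left(l,q \right)} = 248 + q^{2}$ ($t{\left(l,q \right)} = q^{2} + 248 = 248 + q^{2}$)
$m{\left(Q \right)} = 2 + 12 Q$ ($m{\left(Q \right)} = 2 + Q 6 \cdot 2 = 2 + Q 12 = 2 + 12 Q$)
$\frac{m{\left(n{\left(-4,17 \right)} \right)}}{t{\left(85,\left(-5 - 3\right) 6 \right)}} = \frac{2 + 12 \left(-6 + 17\right)}{248 + \left(\left(-5 - 3\right) 6\right)^{2}} = \frac{2 + 12 \cdot 11}{248 + \left(\left(-8\right) 6\right)^{2}} = \frac{2 + 132}{248 + \left(-48\right)^{2}} = \frac{134}{248 + 2304} = \frac{134}{2552} = 134 \cdot \frac{1}{2552} = \frac{67}{1276}$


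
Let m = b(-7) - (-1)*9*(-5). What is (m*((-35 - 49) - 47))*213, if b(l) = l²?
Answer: -111612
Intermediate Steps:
m = 4 (m = (-7)² - (-1)*9*(-5) = 49 - (-1)*(-45) = 49 - 1*45 = 49 - 45 = 4)
(m*((-35 - 49) - 47))*213 = (4*((-35 - 49) - 47))*213 = (4*(-84 - 47))*213 = (4*(-131))*213 = -524*213 = -111612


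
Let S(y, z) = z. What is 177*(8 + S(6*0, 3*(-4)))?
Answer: -708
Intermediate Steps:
177*(8 + S(6*0, 3*(-4))) = 177*(8 + 3*(-4)) = 177*(8 - 12) = 177*(-4) = -708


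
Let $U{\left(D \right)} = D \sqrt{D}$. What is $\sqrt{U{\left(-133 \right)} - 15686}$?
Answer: $\sqrt{-15686 - 133 i \sqrt{133}} \approx 6.1161 - 125.39 i$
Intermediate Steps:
$U{\left(D \right)} = D^{\frac{3}{2}}$
$\sqrt{U{\left(-133 \right)} - 15686} = \sqrt{\left(-133\right)^{\frac{3}{2}} - 15686} = \sqrt{- 133 i \sqrt{133} - 15686} = \sqrt{-15686 - 133 i \sqrt{133}}$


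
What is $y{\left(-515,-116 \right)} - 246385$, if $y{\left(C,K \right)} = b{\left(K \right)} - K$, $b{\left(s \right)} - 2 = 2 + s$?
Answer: $-246381$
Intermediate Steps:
$b{\left(s \right)} = 4 + s$ ($b{\left(s \right)} = 2 + \left(2 + s\right) = 4 + s$)
$y{\left(C,K \right)} = 4$ ($y{\left(C,K \right)} = \left(4 + K\right) - K = 4$)
$y{\left(-515,-116 \right)} - 246385 = 4 - 246385 = -246381$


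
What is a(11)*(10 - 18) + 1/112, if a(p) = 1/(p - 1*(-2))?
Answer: -883/1456 ≈ -0.60646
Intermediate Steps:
a(p) = 1/(2 + p) (a(p) = 1/(p + 2) = 1/(2 + p))
a(11)*(10 - 18) + 1/112 = (10 - 18)/(2 + 11) + 1/112 = -8/13 + 1*(1/112) = (1/13)*(-8) + 1/112 = -8/13 + 1/112 = -883/1456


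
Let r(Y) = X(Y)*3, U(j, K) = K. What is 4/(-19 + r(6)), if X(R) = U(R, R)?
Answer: -4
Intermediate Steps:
X(R) = R
r(Y) = 3*Y (r(Y) = Y*3 = 3*Y)
4/(-19 + r(6)) = 4/(-19 + 3*6) = 4/(-19 + 18) = 4/(-1) = -1*4 = -4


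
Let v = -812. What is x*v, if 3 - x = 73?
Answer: 56840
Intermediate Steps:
x = -70 (x = 3 - 1*73 = 3 - 73 = -70)
x*v = -70*(-812) = 56840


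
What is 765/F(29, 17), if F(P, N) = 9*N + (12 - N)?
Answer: 765/148 ≈ 5.1689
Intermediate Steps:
F(P, N) = 12 + 8*N
765/F(29, 17) = 765/(12 + 8*17) = 765/(12 + 136) = 765/148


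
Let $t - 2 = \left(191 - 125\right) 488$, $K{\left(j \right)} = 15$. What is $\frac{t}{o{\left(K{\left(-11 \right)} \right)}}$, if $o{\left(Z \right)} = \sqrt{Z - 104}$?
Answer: $- \frac{32210 i \sqrt{89}}{89} \approx - 3414.3 i$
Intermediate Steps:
$t = 32210$ ($t = 2 + \left(191 - 125\right) 488 = 2 + 66 \cdot 488 = 2 + 32208 = 32210$)
$o{\left(Z \right)} = \sqrt{-104 + Z}$
$\frac{t}{o{\left(K{\left(-11 \right)} \right)}} = \frac{32210}{\sqrt{-104 + 15}} = \frac{32210}{\sqrt{-89}} = \frac{32210}{i \sqrt{89}} = 32210 \left(- \frac{i \sqrt{89}}{89}\right) = - \frac{32210 i \sqrt{89}}{89}$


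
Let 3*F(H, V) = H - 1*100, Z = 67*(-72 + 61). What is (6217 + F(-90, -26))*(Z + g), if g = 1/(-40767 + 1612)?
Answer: -532733433796/117465 ≈ -4.5352e+6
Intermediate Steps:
Z = -737 (Z = 67*(-11) = -737)
g = -1/39155 (g = 1/(-39155) = -1/39155 ≈ -2.5540e-5)
F(H, V) = -100/3 + H/3 (F(H, V) = (H - 1*100)/3 = (H - 100)/3 = (-100 + H)/3 = -100/3 + H/3)
(6217 + F(-90, -26))*(Z + g) = (6217 + (-100/3 + (⅓)*(-90)))*(-737 - 1/39155) = (6217 + (-100/3 - 30))*(-28857236/39155) = (6217 - 190/3)*(-28857236/39155) = (18461/3)*(-28857236/39155) = -532733433796/117465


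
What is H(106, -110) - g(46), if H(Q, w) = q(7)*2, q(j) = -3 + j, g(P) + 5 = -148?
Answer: 161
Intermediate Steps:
g(P) = -153 (g(P) = -5 - 148 = -153)
H(Q, w) = 8 (H(Q, w) = (-3 + 7)*2 = 4*2 = 8)
H(106, -110) - g(46) = 8 - 1*(-153) = 8 + 153 = 161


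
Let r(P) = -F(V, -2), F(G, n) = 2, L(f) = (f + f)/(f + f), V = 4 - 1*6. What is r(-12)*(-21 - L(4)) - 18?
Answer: 26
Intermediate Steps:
V = -2 (V = 4 - 6 = -2)
L(f) = 1 (L(f) = (2*f)/((2*f)) = (2*f)*(1/(2*f)) = 1)
r(P) = -2 (r(P) = -1*2 = -2)
r(-12)*(-21 - L(4)) - 18 = -2*(-21 - 1*1) - 18 = -2*(-21 - 1) - 18 = -2*(-22) - 18 = 44 - 18 = 26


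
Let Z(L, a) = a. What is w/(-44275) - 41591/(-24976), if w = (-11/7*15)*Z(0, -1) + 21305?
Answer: 52349565/44232496 ≈ 1.1835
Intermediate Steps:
w = 149300/7 (w = (-11/7*15)*(-1) + 21305 = (-11*⅐*15)*(-1) + 21305 = -11/7*15*(-1) + 21305 = -165/7*(-1) + 21305 = 165/7 + 21305 = 149300/7 ≈ 21329.)
w/(-44275) - 41591/(-24976) = (149300/7)/(-44275) - 41591/(-24976) = (149300/7)*(-1/44275) - 41591*(-1/24976) = -5972/12397 + 41591/24976 = 52349565/44232496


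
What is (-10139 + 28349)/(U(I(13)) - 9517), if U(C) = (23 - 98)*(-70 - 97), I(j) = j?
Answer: 9105/1504 ≈ 6.0539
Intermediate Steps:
U(C) = 12525 (U(C) = -75*(-167) = 12525)
(-10139 + 28349)/(U(I(13)) - 9517) = (-10139 + 28349)/(12525 - 9517) = 18210/3008 = 18210*(1/3008) = 9105/1504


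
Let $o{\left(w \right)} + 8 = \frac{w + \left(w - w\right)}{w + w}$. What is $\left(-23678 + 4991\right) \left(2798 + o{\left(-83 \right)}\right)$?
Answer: $- \frac{104292147}{2} \approx -5.2146 \cdot 10^{7}$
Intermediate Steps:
$o{\left(w \right)} = - \frac{15}{2}$ ($o{\left(w \right)} = -8 + \frac{w + \left(w - w\right)}{w + w} = -8 + \frac{w + 0}{2 w} = -8 + w \frac{1}{2 w} = -8 + \frac{1}{2} = - \frac{15}{2}$)
$\left(-23678 + 4991\right) \left(2798 + o{\left(-83 \right)}\right) = \left(-23678 + 4991\right) \left(2798 - \frac{15}{2}\right) = \left(-18687\right) \frac{5581}{2} = - \frac{104292147}{2}$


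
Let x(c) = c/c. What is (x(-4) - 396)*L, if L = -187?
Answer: 73865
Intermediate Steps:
x(c) = 1
(x(-4) - 396)*L = (1 - 396)*(-187) = -395*(-187) = 73865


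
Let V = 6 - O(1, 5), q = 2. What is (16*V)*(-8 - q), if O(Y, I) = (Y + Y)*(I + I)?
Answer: 2240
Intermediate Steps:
O(Y, I) = 4*I*Y (O(Y, I) = (2*Y)*(2*I) = 4*I*Y)
V = -14 (V = 6 - 4*5 = 6 - 1*20 = 6 - 20 = -14)
(16*V)*(-8 - q) = (16*(-14))*(-8 - 1*2) = -224*(-8 - 2) = -224*(-10) = 2240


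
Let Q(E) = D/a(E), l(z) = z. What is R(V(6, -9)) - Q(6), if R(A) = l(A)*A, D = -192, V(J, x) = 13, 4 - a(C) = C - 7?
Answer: 1037/5 ≈ 207.40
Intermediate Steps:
a(C) = 11 - C (a(C) = 4 - (C - 7) = 4 - (-7 + C) = 4 + (7 - C) = 11 - C)
Q(E) = -192/(11 - E)
R(A) = A² (R(A) = A*A = A²)
R(V(6, -9)) - Q(6) = 13² - 192/(-11 + 6) = 169 - 192/(-5) = 169 - 192*(-1)/5 = 169 - 1*(-192/5) = 169 + 192/5 = 1037/5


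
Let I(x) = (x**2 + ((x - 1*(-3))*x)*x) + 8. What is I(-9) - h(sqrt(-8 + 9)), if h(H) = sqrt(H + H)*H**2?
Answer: -397 - sqrt(2) ≈ -398.41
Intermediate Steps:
I(x) = 8 + x**2 + x**2*(3 + x) (I(x) = (x**2 + ((x + 3)*x)*x) + 8 = (x**2 + ((3 + x)*x)*x) + 8 = (x**2 + (x*(3 + x))*x) + 8 = (x**2 + x**2*(3 + x)) + 8 = 8 + x**2 + x**2*(3 + x))
h(H) = sqrt(2)*H**(5/2) (h(H) = sqrt(2*H)*H**2 = (sqrt(2)*sqrt(H))*H**2 = sqrt(2)*H**(5/2))
I(-9) - h(sqrt(-8 + 9)) = (8 + (-9)**3 + 4*(-9)**2) - sqrt(2)*(sqrt(-8 + 9))**(5/2) = (8 - 729 + 4*81) - sqrt(2)*(sqrt(1))**(5/2) = (8 - 729 + 324) - sqrt(2)*1**(5/2) = -397 - sqrt(2)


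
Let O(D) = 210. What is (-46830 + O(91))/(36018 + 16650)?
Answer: -185/209 ≈ -0.88517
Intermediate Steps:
(-46830 + O(91))/(36018 + 16650) = (-46830 + 210)/(36018 + 16650) = -46620/52668 = -46620*1/52668 = -185/209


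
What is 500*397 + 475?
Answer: 198975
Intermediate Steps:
500*397 + 475 = 198500 + 475 = 198975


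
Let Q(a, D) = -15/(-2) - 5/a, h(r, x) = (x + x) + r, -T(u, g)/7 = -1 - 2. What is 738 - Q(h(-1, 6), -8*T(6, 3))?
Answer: 16081/22 ≈ 730.95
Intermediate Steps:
T(u, g) = 21 (T(u, g) = -7*(-1 - 2) = -7*(-3) = 21)
h(r, x) = r + 2*x (h(r, x) = 2*x + r = r + 2*x)
Q(a, D) = 15/2 - 5/a (Q(a, D) = -15*(-½) - 5/a = 15/2 - 5/a)
738 - Q(h(-1, 6), -8*T(6, 3)) = 738 - (15/2 - 5/(-1 + 2*6)) = 738 - (15/2 - 5/(-1 + 12)) = 738 - (15/2 - 5/11) = 738 - 1*155/22 = 738 - 155/22 = 16081/22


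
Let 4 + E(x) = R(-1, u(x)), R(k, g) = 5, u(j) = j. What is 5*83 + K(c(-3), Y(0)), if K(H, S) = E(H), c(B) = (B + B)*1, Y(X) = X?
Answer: 416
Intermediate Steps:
c(B) = 2*B (c(B) = (2*B)*1 = 2*B)
E(x) = 1 (E(x) = -4 + 5 = 1)
K(H, S) = 1
5*83 + K(c(-3), Y(0)) = 5*83 + 1 = 415 + 1 = 416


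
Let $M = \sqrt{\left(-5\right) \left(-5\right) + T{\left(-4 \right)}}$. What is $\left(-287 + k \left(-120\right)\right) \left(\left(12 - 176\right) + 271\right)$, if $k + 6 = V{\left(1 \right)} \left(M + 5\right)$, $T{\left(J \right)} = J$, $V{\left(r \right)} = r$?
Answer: $-17869 - 12840 \sqrt{21} \approx -76709.0$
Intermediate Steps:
$M = \sqrt{21}$ ($M = \sqrt{\left(-5\right) \left(-5\right) - 4} = \sqrt{25 - 4} = \sqrt{21} \approx 4.5826$)
$k = -1 + \sqrt{21}$ ($k = -6 + 1 \left(\sqrt{21} + 5\right) = -6 + 1 \left(5 + \sqrt{21}\right) = -6 + \left(5 + \sqrt{21}\right) = -1 + \sqrt{21} \approx 3.5826$)
$\left(-287 + k \left(-120\right)\right) \left(\left(12 - 176\right) + 271\right) = \left(-287 + \left(-1 + \sqrt{21}\right) \left(-120\right)\right) \left(\left(12 - 176\right) + 271\right) = \left(-287 + \left(120 - 120 \sqrt{21}\right)\right) \left(-164 + 271\right) = \left(-167 - 120 \sqrt{21}\right) 107 = -17869 - 12840 \sqrt{21}$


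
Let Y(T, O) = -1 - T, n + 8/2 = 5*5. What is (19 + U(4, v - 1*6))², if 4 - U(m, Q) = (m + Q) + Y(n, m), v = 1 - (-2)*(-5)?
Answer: 3136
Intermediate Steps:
v = -9 (v = 1 - 1*10 = 1 - 10 = -9)
n = 21 (n = -4 + 5*5 = -4 + 25 = 21)
U(m, Q) = 26 - Q - m (U(m, Q) = 4 - ((m + Q) + (-1 - 1*21)) = 4 - ((Q + m) + (-1 - 21)) = 4 - ((Q + m) - 22) = 4 - (-22 + Q + m) = 4 + (22 - Q - m) = 26 - Q - m)
(19 + U(4, v - 1*6))² = (19 + (26 - (-9 - 1*6) - 1*4))² = (19 + (26 - (-9 - 6) - 4))² = (19 + (26 - 1*(-15) - 4))² = (19 + (26 + 15 - 4))² = (19 + 37)² = 56² = 3136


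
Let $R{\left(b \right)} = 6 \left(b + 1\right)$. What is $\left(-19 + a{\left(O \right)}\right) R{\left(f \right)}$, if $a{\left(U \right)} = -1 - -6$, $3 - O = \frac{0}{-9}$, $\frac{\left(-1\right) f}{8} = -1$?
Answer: $-756$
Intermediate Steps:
$f = 8$ ($f = \left(-8\right) \left(-1\right) = 8$)
$O = 3$ ($O = 3 - \frac{0}{-9} = 3 - 0 \left(- \frac{1}{9}\right) = 3 - 0 = 3 + 0 = 3$)
$a{\left(U \right)} = 5$ ($a{\left(U \right)} = -1 + 6 = 5$)
$R{\left(b \right)} = 6 + 6 b$ ($R{\left(b \right)} = 6 \left(1 + b\right) = 6 + 6 b$)
$\left(-19 + a{\left(O \right)}\right) R{\left(f \right)} = \left(-19 + 5\right) \left(6 + 6 \cdot 8\right) = - 14 \left(6 + 48\right) = \left(-14\right) 54 = -756$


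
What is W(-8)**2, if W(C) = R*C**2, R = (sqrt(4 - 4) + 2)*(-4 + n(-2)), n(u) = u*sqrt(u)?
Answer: 131072 + 262144*I*sqrt(2) ≈ 1.3107e+5 + 3.7073e+5*I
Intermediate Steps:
n(u) = u**(3/2)
R = -8 - 4*I*sqrt(2) (R = (sqrt(4 - 4) + 2)*(-4 + (-2)**(3/2)) = (sqrt(0) + 2)*(-4 - 2*I*sqrt(2)) = (0 + 2)*(-4 - 2*I*sqrt(2)) = 2*(-4 - 2*I*sqrt(2)) = -8 - 4*I*sqrt(2) ≈ -8.0 - 5.6569*I)
W(C) = C**2*(-8 - 4*I*sqrt(2)) (W(C) = (-8 - 4*I*sqrt(2))*C**2 = C**2*(-8 - 4*I*sqrt(2)))
W(-8)**2 = (4*(-8)**2*(-2 - I*sqrt(2)))**2 = (4*64*(-2 - I*sqrt(2)))**2 = (-512 - 256*I*sqrt(2))**2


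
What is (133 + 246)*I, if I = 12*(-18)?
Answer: -81864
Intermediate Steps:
I = -216
(133 + 246)*I = (133 + 246)*(-216) = 379*(-216) = -81864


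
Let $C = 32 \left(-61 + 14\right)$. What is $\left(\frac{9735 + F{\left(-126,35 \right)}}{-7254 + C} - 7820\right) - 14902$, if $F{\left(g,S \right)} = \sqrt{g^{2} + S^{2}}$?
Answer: $- \frac{199009011}{8758} - \frac{7 \sqrt{349}}{8758} \approx -22723.0$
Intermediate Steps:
$C = -1504$ ($C = 32 \left(-47\right) = -1504$)
$F{\left(g,S \right)} = \sqrt{S^{2} + g^{2}}$
$\left(\frac{9735 + F{\left(-126,35 \right)}}{-7254 + C} - 7820\right) - 14902 = \left(\frac{9735 + \sqrt{35^{2} + \left(-126\right)^{2}}}{-7254 - 1504} - 7820\right) - 14902 = \left(\frac{9735 + \sqrt{1225 + 15876}}{-8758} - 7820\right) - 14902 = \left(\left(9735 + \sqrt{17101}\right) \left(- \frac{1}{8758}\right) - 7820\right) - 14902 = \left(\left(9735 + 7 \sqrt{349}\right) \left(- \frac{1}{8758}\right) - 7820\right) - 14902 = \left(\left(- \frac{9735}{8758} - \frac{7 \sqrt{349}}{8758}\right) - 7820\right) - 14902 = \left(- \frac{68497295}{8758} - \frac{7 \sqrt{349}}{8758}\right) - 14902 = - \frac{199009011}{8758} - \frac{7 \sqrt{349}}{8758}$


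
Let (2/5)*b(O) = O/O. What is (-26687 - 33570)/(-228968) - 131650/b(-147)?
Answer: -12057394623/228968 ≈ -52660.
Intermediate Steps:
b(O) = 5/2 (b(O) = 5*(O/O)/2 = (5/2)*1 = 5/2)
(-26687 - 33570)/(-228968) - 131650/b(-147) = (-26687 - 33570)/(-228968) - 131650/5/2 = -60257*(-1/228968) - 131650*⅖ = 60257/228968 - 52660 = -12057394623/228968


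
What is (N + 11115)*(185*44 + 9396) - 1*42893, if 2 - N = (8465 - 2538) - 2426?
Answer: 133511283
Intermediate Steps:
N = -3499 (N = 2 - ((8465 - 2538) - 2426) = 2 - (5927 - 2426) = 2 - 1*3501 = 2 - 3501 = -3499)
(N + 11115)*(185*44 + 9396) - 1*42893 = (-3499 + 11115)*(185*44 + 9396) - 1*42893 = 7616*(8140 + 9396) - 42893 = 7616*17536 - 42893 = 133554176 - 42893 = 133511283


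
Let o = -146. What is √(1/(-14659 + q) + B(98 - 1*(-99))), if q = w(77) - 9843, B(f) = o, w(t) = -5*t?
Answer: I*√90426989161/24887 ≈ 12.083*I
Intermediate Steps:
B(f) = -146
q = -10228 (q = -5*77 - 9843 = -385 - 9843 = -10228)
√(1/(-14659 + q) + B(98 - 1*(-99))) = √(1/(-14659 - 10228) - 146) = √(1/(-24887) - 146) = √(-1/24887 - 146) = √(-3633503/24887) = I*√90426989161/24887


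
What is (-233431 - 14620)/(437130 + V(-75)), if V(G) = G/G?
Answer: -248051/437131 ≈ -0.56745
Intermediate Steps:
V(G) = 1
(-233431 - 14620)/(437130 + V(-75)) = (-233431 - 14620)/(437130 + 1) = -248051/437131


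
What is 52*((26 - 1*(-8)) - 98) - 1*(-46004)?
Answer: 42676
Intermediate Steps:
52*((26 - 1*(-8)) - 98) - 1*(-46004) = 52*((26 + 8) - 98) + 46004 = 52*(34 - 98) + 46004 = 52*(-64) + 46004 = -3328 + 46004 = 42676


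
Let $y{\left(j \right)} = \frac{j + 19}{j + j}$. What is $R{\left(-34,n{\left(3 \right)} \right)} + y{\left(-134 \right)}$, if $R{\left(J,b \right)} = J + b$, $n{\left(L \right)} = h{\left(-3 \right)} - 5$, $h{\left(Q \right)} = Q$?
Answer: $- \frac{11141}{268} \approx -41.571$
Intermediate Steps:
$y{\left(j \right)} = \frac{19 + j}{2 j}$
$n{\left(L \right)} = -8$ ($n{\left(L \right)} = -3 - 5 = -8$)
$R{\left(-34,n{\left(3 \right)} \right)} + y{\left(-134 \right)} = \left(-34 - 8\right) + \frac{19 - 134}{2 \left(-134\right)} = -42 + \frac{1}{2} \left(- \frac{1}{134}\right) \left(-115\right) = -42 + \frac{115}{268} = - \frac{11141}{268}$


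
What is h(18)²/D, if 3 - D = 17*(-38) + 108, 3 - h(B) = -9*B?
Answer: 27225/541 ≈ 50.323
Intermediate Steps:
h(B) = 3 + 9*B (h(B) = 3 - (-9)*B = 3 + 9*B)
D = 541 (D = 3 - (17*(-38) + 108) = 3 - (-646 + 108) = 3 - 1*(-538) = 3 + 538 = 541)
h(18)²/D = (3 + 9*18)²/541 = (3 + 162)²*(1/541) = 165²*(1/541) = 27225*(1/541) = 27225/541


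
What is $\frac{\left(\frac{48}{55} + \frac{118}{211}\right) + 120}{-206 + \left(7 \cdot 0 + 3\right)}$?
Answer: $- \frac{1409218}{2355815} \approx -0.59819$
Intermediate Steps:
$\frac{\left(\frac{48}{55} + \frac{118}{211}\right) + 120}{-206 + \left(7 \cdot 0 + 3\right)} = \frac{\left(48 \cdot \frac{1}{55} + 118 \cdot \frac{1}{211}\right) + 120}{-206 + \left(0 + 3\right)} = \frac{\left(\frac{48}{55} + \frac{118}{211}\right) + 120}{-206 + 3} = \frac{\frac{16618}{11605} + 120}{-203} = \frac{1409218}{11605} \left(- \frac{1}{203}\right) = - \frac{1409218}{2355815}$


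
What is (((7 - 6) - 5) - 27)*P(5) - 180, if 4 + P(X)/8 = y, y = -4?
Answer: 1804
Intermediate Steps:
P(X) = -64 (P(X) = -32 + 8*(-4) = -32 - 32 = -64)
(((7 - 6) - 5) - 27)*P(5) - 180 = (((7 - 6) - 5) - 27)*(-64) - 180 = ((1 - 5) - 27)*(-64) - 180 = (-4 - 27)*(-64) - 180 = -31*(-64) - 180 = 1984 - 180 = 1804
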